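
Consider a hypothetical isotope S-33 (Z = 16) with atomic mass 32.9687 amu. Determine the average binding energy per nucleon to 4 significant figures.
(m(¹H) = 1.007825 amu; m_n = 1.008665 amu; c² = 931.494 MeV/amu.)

8.576 MeV/nucleon

The nucleus contains 16 protons and 33 − 16 = 17 neutrons.
Σm = 16·m(¹H) + 17·m_n = 16.125200 + 17.147305 = 33.272505 amu
Δm = 33.272505 − 32.9687 = 0.303805 amu
E_B = 0.303805 × 931.494 = 282.993 MeV
Dividing by A = 33 gives 8.576 MeV per nucleon.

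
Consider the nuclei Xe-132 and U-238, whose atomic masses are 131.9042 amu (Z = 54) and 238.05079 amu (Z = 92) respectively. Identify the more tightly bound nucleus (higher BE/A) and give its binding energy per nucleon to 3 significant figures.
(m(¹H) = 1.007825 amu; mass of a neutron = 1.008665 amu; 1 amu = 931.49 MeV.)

Xe-132; 8.43 MeV/nucleon

Xe-132: Σm = 54(1.007825) + 78(1.008665) = 133.098420 amu; Δm = 1.194220 amu; E_B = 1112.4 MeV; E_B/A = 8.427 MeV
U-238: Σm = 92(1.007825) + 146(1.008665) = 239.984990 amu; Δm = 1.934200 amu; E_B = 1801.7 MeV; E_B/A = 7.570 MeV
Xe-132 has the higher binding energy per nucleon, so it is the more tightly bound nucleus.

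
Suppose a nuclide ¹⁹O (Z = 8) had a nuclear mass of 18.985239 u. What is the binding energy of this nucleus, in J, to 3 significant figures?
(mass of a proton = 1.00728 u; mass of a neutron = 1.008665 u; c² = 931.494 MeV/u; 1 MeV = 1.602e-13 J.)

Z = 8, so N = A − Z = 19 − 8 = 11.
Mass of separated nucleons = 8(1.00728) + 11(1.008665) = 8.05824 + 11.095315 = 19.153555 u
The mass defect is 19.153555 − 18.985239 = 0.168316 u.
Converting to energy: 0.168316 u × 931.494 MeV/u = 156.785 MeV
In joules: 156.785 MeV × 1.602e-13 J/MeV = 2.5117e-11 J

2.51e-11 J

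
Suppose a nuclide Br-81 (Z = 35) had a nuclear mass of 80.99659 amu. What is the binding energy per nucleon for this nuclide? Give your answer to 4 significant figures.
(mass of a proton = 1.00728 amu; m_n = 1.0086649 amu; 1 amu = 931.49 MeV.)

With 35 protons and 46 neutrons (A = 81):
Total constituent mass: 35 × 1.00728 + 46 × 1.0086649 = 81.6533854 amu
The mass defect is 81.6533854 − 80.99659 = 0.6567954 amu.
Converting to energy: 0.6567954 amu × 931.49 MeV/amu = 611.798 MeV
Dividing by A = 81 gives 7.553 MeV per nucleon.

7.553 MeV/nucleon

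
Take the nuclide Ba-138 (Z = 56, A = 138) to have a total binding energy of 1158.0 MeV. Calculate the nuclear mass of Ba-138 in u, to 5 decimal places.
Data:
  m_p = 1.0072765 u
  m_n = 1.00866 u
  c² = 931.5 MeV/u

137.87445 u

Mass defect = 1158.0 MeV / (931.5 MeV/u) = 1.2431562 u
Constituent mass = 56(1.0072765) + 82(1.00866) = 139.1176040 u
Nuclear mass = 139.1176040 − 1.2431562 = 137.8744478 u ≈ 137.87445 u (to 5 decimal places)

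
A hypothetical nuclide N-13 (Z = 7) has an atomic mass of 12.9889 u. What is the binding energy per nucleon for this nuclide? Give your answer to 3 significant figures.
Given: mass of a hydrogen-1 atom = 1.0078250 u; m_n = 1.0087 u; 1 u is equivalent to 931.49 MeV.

8.46 MeV/nucleon

Z = 7, so N = A − Z = 13 − 7 = 6.
Mass of separated nucleons = 7(1.0078250) + 6(1.0087) = 7.0547750 + 6.0522 = 13.1069750 u
The mass defect is 13.1069750 − 12.9889 = 0.1180750 u.
E_B = 0.1180750 × 931.49 = 109.986 MeV
Per nucleon: 109.986 / 13 = 8.460 MeV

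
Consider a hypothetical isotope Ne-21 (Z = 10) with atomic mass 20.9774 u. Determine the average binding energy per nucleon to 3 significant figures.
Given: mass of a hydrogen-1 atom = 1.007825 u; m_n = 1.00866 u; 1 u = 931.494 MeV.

With 10 protons and 11 neutrons (A = 21):
Mass of separated nucleons = 10(1.007825) + 11(1.00866) = 10.078250 + 11.09526 = 21.173510 u
Δm = 21.173510 − 20.9774 = 0.196110 u
Converting to energy: 0.196110 u × 931.494 MeV/u = 182.675 MeV
BE/A = 182.675 MeV / 21 = 8.699 MeV/nucleon

8.70 MeV/nucleon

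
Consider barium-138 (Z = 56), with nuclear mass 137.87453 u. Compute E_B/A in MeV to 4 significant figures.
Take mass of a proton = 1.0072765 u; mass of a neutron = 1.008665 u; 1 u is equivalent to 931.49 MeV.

8.393 MeV/nucleon

Σm = 56·m_p + 82·m_n = 56.4074840 + 82.710530 = 139.1180140 u
Δm = 139.1180140 − 137.87453 = 1.2434840 u
Converting to energy: 1.2434840 u × 931.49 MeV/u = 1158.29 MeV
Per nucleon: 1158.29 / 138 = 8.393 MeV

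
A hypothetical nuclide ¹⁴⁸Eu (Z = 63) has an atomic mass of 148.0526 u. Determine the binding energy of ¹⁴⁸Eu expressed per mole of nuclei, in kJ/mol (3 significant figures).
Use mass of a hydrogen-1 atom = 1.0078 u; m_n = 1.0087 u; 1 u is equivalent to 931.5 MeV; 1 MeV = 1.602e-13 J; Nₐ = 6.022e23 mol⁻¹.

Z = 63, so N = A − Z = 148 − 63 = 85.
Σm = 63·m(¹H) + 85·m_n = 63.4914 + 85.7395 = 149.2309 u
Δm = 149.2309 − 148.0526 = 1.1783 u
Converting to energy: 1.1783 u × 931.5 MeV/u = 1097.59 MeV
Per nucleus in joules: 1097.59 MeV × 1.602e-13 J/MeV = 1.7583e-10 J
Per mole: 1.7583e-10 J × 6.022e23 mol⁻¹ = 1.0588e+14 J/mol

1.06e+11 kJ/mol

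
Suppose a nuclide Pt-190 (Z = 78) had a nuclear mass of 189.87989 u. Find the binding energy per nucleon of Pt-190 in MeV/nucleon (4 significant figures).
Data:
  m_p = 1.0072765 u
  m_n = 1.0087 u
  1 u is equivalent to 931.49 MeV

With 78 protons and 112 neutrons (A = 190):
Total constituent mass: 78 × 1.0072765 + 112 × 1.0087 = 191.5419670 u
The mass defect is 191.5419670 − 189.87989 = 1.6620770 u.
Binding energy = Δm·c² = 1.6620770 × 931.49 MeV/u = 1548.21 MeV
Per nucleon: 1548.21 / 190 = 8.148 MeV

8.148 MeV/nucleon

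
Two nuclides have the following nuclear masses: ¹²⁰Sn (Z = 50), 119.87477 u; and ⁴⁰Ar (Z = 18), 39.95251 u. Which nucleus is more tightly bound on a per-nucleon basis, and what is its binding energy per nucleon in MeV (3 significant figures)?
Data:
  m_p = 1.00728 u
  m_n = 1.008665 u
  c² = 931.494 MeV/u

¹²⁰Sn: Σm = 50(1.00728) + 70(1.008665) = 120.970550 u; Δm = 1.095780 u; E_B = 1020.7 MeV; E_B/A = 8.506 MeV
⁴⁰Ar: Σm = 18(1.00728) + 22(1.008665) = 40.321670 u; Δm = 0.369160 u; E_B = 343.87 MeV; E_B/A = 8.597 MeV
⁴⁰Ar has the higher binding energy per nucleon, so it is the more tightly bound nucleus.

⁴⁰Ar; 8.60 MeV/nucleon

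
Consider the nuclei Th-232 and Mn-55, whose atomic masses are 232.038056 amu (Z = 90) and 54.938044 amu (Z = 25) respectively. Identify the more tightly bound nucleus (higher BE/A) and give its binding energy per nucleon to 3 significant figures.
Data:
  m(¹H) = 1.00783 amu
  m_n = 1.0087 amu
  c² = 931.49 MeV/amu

Th-232: Σm = 90(1.00783) + 142(1.0087) = 233.94010 amu; Δm = 1.902044 amu; E_B = 1771.7 MeV; E_B/A = 7.637 MeV
Mn-55: Σm = 25(1.00783) + 30(1.0087) = 55.45675 amu; Δm = 0.518706 amu; E_B = 483.17 MeV; E_B/A = 8.7849 MeV
Mn-55 has the higher binding energy per nucleon, so it is the more tightly bound nucleus.

Mn-55; 8.78 MeV/nucleon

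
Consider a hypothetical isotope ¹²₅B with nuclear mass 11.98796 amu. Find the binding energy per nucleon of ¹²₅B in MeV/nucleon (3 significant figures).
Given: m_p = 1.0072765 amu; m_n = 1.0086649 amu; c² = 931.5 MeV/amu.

8.47 MeV/nucleon

Σm = 5·m_p + 7·m_n = 5.0363825 + 7.0606543 = 12.0970368 amu
Δm = 12.0970368 − 11.98796 = 0.1090768 amu
Binding energy = Δm·c² = 0.1090768 × 931.5 MeV/amu = 101.605 MeV
Dividing by A = 12 gives 8.467 MeV per nucleon.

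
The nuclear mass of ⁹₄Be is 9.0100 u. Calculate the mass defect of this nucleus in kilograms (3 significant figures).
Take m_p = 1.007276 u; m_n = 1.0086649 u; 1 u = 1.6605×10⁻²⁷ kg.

The nucleus contains 4 protons and 9 − 4 = 5 neutrons.
Total constituent mass: 4 × 1.007276 + 5 × 1.0086649 = 9.0724285 u
The mass defect is 9.0724285 − 9.0100 = 0.0624285 u.
In SI units: 0.0624285 u × 1.6605×10⁻²⁷ kg/u = 1.0366e-28 kg

1.04e-28 kg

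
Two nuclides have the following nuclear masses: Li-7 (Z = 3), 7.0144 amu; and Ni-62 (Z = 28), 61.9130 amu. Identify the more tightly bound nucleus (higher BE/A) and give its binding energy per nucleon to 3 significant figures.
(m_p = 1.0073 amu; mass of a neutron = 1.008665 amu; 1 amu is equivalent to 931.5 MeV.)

Li-7: Σm = 3(1.0073) + 4(1.008665) = 7.056560 amu; Δm = 0.042160 amu; E_B = 39.272 MeV; E_B/A = 5.610 MeV
Ni-62: Σm = 28(1.0073) + 34(1.008665) = 62.499010 amu; Δm = 0.586010 amu; E_B = 545.87 MeV; E_B/A = 8.804 MeV
Ni-62 has the higher binding energy per nucleon, so it is the more tightly bound nucleus.

Ni-62; 8.80 MeV/nucleon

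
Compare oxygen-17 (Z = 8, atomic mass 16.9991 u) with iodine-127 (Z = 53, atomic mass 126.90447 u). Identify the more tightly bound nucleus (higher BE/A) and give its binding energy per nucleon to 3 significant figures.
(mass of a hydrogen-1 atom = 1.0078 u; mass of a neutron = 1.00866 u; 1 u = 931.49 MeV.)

oxygen-17: Σm = 8(1.0078) + 9(1.00866) = 17.14034 u; Δm = 0.14124 u; E_B = 131.56 MeV; E_B/A = 7.739 MeV
iodine-127: Σm = 53(1.0078) + 74(1.00866) = 128.05424 u; Δm = 1.14977 u; E_B = 1071.0 MeV; E_B/A = 8.433 MeV
iodine-127 has the higher binding energy per nucleon, so it is the more tightly bound nucleus.

iodine-127; 8.43 MeV/nucleon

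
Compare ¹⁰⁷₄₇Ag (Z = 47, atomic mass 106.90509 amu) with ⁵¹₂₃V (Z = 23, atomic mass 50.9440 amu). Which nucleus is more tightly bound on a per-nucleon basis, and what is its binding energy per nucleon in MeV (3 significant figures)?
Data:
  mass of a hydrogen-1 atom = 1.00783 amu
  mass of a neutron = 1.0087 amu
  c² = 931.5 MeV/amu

¹⁰⁷₄₇Ag: Σm = 47(1.00783) + 60(1.0087) = 107.89001 amu; Δm = 0.98492 amu; E_B = 917.45 MeV; E_B/A = 8.574 MeV
⁵¹₂₃V: Σm = 23(1.00783) + 28(1.0087) = 51.42369 amu; Δm = 0.47969 amu; E_B = 446.83 MeV; E_B/A = 8.761 MeV
⁵¹₂₃V has the higher binding energy per nucleon, so it is the more tightly bound nucleus.

⁵¹₂₃V; 8.76 MeV/nucleon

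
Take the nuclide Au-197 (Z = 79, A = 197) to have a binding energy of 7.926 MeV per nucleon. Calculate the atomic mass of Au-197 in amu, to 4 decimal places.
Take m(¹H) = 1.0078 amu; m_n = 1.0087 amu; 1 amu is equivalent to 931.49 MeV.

Total binding energy = 197 × 7.926 = 1561.422 MeV
Mass defect = 1561.422 MeV / (931.49 MeV/amu) = 1.676263 amu
Constituent mass = 79(1.0078) + 118(1.0087) = 198.6428 amu
Atomic mass = 198.6428 − 1.676263 = 196.966537 amu ≈ 196.9665 amu (to 4 decimal places)

196.9665 amu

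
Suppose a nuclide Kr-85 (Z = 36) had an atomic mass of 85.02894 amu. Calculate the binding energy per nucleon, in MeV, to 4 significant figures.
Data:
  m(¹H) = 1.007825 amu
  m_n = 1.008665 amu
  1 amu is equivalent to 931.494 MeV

7.423 MeV/nucleon

The nucleus contains 36 protons and 85 − 36 = 49 neutrons.
Mass of separated nucleons = 36(1.007825) + 49(1.008665) = 36.281700 + 49.424585 = 85.706285 amu
Δm = 85.706285 − 85.02894 = 0.677345 amu
E_B = 0.677345 × 931.494 = 630.943 MeV
BE/A = 630.943 MeV / 85 = 7.423 MeV/nucleon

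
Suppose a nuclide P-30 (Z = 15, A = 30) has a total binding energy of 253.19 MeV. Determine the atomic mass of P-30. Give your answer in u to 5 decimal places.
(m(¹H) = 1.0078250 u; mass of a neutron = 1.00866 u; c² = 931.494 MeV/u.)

29.97546 u

Mass defect = 253.19 MeV / (931.494 MeV/u) = 0.2718107 u
Constituent mass = 15(1.0078250) + 15(1.00866) = 30.2472750 u
Atomic mass = 30.2472750 − 0.2718107 = 29.9754643 u ≈ 29.97546 u (to 5 decimal places)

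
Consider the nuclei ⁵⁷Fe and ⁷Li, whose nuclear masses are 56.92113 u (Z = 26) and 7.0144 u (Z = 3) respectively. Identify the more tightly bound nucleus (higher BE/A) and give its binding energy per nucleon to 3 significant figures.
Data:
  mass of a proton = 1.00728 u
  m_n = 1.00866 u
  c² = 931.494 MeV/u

⁵⁷Fe; 8.77 MeV/nucleon

⁵⁷Fe: Σm = 26(1.00728) + 31(1.00866) = 57.45774 u; Δm = 0.53661 u; E_B = 499.85 MeV; E_B/A = 8.769 MeV
⁷Li: Σm = 3(1.00728) + 4(1.00866) = 7.05648 u; Δm = 0.04208 u; E_B = 39.197 MeV; E_B/A = 5.600 MeV
⁵⁷Fe has the higher binding energy per nucleon, so it is the more tightly bound nucleus.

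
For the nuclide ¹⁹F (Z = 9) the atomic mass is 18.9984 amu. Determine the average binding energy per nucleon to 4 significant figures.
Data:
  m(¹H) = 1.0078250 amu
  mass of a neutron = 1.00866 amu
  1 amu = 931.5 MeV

7.777 MeV/nucleon

Z = 9, so N = A − Z = 19 − 9 = 10.
Σm = 9·m(¹H) + 10·m_n = 9.0704250 + 10.08660 = 19.1570250 amu
The mass defect is 19.1570250 − 18.9984 = 0.1586250 amu.
Binding energy = Δm·c² = 0.1586250 × 931.5 MeV/amu = 147.759 MeV
Dividing by A = 19 gives 7.777 MeV per nucleon.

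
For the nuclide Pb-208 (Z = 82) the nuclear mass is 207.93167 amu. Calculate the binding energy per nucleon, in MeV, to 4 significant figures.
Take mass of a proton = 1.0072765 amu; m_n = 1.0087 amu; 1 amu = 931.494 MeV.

Mass of separated nucleons = 82(1.0072765) + 126(1.0087) = 82.5966730 + 127.0962 = 209.6928730 amu
The mass defect is 209.6928730 − 207.93167 = 1.7612030 amu.
Converting to energy: 1.7612030 amu × 931.494 MeV/amu = 1640.55 MeV
Dividing by A = 208 gives 7.887 MeV per nucleon.

7.887 MeV/nucleon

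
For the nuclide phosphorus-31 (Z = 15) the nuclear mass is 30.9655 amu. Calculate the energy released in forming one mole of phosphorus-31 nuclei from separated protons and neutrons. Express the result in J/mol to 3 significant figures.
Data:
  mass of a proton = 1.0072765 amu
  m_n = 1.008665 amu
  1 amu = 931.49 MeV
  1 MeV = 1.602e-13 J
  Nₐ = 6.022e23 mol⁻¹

Z = 15, so N = A − Z = 31 − 15 = 16.
Total constituent mass: 15 × 1.0072765 + 16 × 1.008665 = 31.2477875 amu
Δm = 31.2477875 − 30.9655 = 0.2822875 amu
E_B = 0.2822875 × 931.49 = 262.948 MeV
Per nucleus in joules: 262.948 MeV × 1.602e-13 J/MeV = 4.2124e-11 J
Per mole: 4.2124e-11 J × 6.022e23 mol⁻¹ = 2.5367e+13 J/mol

2.54e+13 J/mol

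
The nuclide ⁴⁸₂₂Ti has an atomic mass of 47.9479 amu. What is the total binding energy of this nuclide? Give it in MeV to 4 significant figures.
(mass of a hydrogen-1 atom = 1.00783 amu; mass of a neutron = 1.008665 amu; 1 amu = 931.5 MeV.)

418.8 MeV

Σm = 22·m(¹H) + 26·m_n = 22.17226 + 26.225290 = 48.397550 amu
Δm = 48.397550 − 47.9479 = 0.449650 amu
E_B = 0.449650 × 931.5 = 418.849 MeV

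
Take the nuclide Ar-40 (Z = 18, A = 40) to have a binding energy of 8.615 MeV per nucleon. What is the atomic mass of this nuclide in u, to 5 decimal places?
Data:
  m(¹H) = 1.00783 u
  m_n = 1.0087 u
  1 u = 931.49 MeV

39.96240 u

Total binding energy = 40 × 8.615 = 344.600 MeV
Mass defect = 344.600 MeV / (931.49 MeV/u) = 0.3699449 u
Constituent mass = 18(1.00783) + 22(1.0087) = 40.33234 u
Atomic mass = 40.33234 − 0.3699449 = 39.9623951 u ≈ 39.96240 u (to 5 decimal places)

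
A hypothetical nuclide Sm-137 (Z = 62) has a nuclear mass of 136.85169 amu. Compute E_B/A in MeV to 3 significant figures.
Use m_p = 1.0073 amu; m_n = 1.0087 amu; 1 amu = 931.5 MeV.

8.52 MeV/nucleon

With 62 protons and 75 neutrons (A = 137):
Total constituent mass: 62 × 1.0073 + 75 × 1.0087 = 138.1051 amu
Mass defect Δm = 138.1051 − 136.85169 = 1.25341 amu
E_B = 1.25341 × 931.5 = 1167.55 MeV
Per nucleon: 1167.55 / 137 = 8.522 MeV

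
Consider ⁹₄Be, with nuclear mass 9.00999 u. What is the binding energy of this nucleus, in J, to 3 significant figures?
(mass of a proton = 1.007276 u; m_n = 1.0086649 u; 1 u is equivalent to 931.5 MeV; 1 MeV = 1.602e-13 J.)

Mass of separated nucleons = 4(1.007276) + 5(1.0086649) = 4.029104 + 5.0433245 = 9.0724285 u
Δm = 9.0724285 − 9.00999 = 0.0624385 u
Converting to energy: 0.0624385 u × 931.5 MeV/u = 58.1615 MeV
In joules: 58.1615 MeV × 1.602e-13 J/MeV = 9.3175e-12 J

9.32e-12 J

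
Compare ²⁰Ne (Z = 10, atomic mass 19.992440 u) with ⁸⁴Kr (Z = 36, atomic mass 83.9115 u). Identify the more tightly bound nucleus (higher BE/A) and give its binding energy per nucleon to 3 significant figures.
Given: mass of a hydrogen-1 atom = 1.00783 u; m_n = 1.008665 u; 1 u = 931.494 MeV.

⁸⁴Kr; 8.72 MeV/nucleon

²⁰Ne: Σm = 10(1.00783) + 10(1.008665) = 20.164950 u; Δm = 0.172510 u; E_B = 160.692 MeV; E_B/A = 8.0346 MeV
⁸⁴Kr: Σm = 36(1.00783) + 48(1.008665) = 84.697800 u; Δm = 0.786300 u; E_B = 732.43 MeV; E_B/A = 8.719 MeV
⁸⁴Kr has the higher binding energy per nucleon, so it is the more tightly bound nucleus.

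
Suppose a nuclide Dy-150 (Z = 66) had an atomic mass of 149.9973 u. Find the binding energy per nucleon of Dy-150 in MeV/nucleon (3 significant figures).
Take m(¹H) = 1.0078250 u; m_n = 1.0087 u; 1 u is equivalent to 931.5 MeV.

7.76 MeV/nucleon

Σm = 66·m(¹H) + 84·m_n = 66.5164500 + 84.7308 = 151.2472500 u
Mass defect Δm = 151.2472500 − 149.9973 = 1.2499500 u
E_B = 1.2499500 × 931.5 = 1164.33 MeV
Dividing by A = 150 gives 7.762 MeV per nucleon.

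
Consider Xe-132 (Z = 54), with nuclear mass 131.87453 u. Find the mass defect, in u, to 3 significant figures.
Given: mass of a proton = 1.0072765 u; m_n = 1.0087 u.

The nucleus contains 54 protons and 132 − 54 = 78 neutrons.
Mass of separated nucleons = 54(1.0072765) + 78(1.0087) = 54.3929310 + 78.6786 = 133.0715310 u
The mass defect is 133.0715310 − 131.87453 = 1.1970010 u.

1.20 u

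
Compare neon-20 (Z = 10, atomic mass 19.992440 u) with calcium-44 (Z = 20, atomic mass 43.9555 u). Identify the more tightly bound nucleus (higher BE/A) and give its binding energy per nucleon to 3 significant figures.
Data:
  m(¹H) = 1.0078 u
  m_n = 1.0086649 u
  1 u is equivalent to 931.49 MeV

calcium-44; 8.65 MeV/nucleon

neon-20: Σm = 10(1.0078) + 10(1.0086649) = 20.1646490 u; Δm = 0.1722090 u; E_B = 160.41 MeV; E_B/A = 8.021 MeV
calcium-44: Σm = 20(1.0078) + 24(1.0086649) = 44.3639576 u; Δm = 0.4084576 u; E_B = 380.47 MeV; E_B/A = 8.647 MeV
calcium-44 has the higher binding energy per nucleon, so it is the more tightly bound nucleus.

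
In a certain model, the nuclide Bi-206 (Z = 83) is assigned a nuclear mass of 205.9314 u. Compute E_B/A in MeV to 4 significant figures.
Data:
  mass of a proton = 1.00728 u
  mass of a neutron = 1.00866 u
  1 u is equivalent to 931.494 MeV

7.859 MeV/nucleon

Mass of separated nucleons = 83(1.00728) + 123(1.00866) = 83.60424 + 124.06518 = 207.66942 u
The mass defect is 207.66942 − 205.9314 = 1.73802 u.
Binding energy = Δm·c² = 1.73802 × 931.494 MeV/u = 1618.96 MeV
Per nucleon: 1618.96 / 206 = 7.859 MeV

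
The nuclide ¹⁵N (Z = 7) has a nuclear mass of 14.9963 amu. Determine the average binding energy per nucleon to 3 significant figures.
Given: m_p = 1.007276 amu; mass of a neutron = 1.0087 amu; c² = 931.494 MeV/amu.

7.71 MeV/nucleon

Z = 7, so N = A − Z = 15 − 7 = 8.
Total constituent mass: 7 × 1.007276 + 8 × 1.0087 = 15.120532 amu
The mass defect is 15.120532 − 14.9963 = 0.124232 amu.
Binding energy = Δm·c² = 0.124232 × 931.494 MeV/amu = 115.7214 MeV
Dividing by A = 15 gives 7.7148 MeV per nucleon.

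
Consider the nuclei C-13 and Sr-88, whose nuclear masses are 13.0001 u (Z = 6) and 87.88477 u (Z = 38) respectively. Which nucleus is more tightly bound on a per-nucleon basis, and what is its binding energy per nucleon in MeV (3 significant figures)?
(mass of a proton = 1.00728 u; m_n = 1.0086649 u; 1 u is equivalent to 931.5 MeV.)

Sr-88; 8.73 MeV/nucleon

C-13: Σm = 6(1.00728) + 7(1.0086649) = 13.1043343 u; Δm = 0.1042343 u; E_B = 97.094 MeV; E_B/A = 7.469 MeV
Sr-88: Σm = 38(1.00728) + 50(1.0086649) = 88.7098850 u; Δm = 0.8251150 u; E_B = 768.59 MeV; E_B/A = 8.734 MeV
Sr-88 has the higher binding energy per nucleon, so it is the more tightly bound nucleus.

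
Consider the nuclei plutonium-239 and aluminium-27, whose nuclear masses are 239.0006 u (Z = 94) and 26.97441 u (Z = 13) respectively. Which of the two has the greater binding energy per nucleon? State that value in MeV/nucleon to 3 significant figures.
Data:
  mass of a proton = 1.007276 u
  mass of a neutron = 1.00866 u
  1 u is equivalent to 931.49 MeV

plutonium-239: Σm = 94(1.007276) + 145(1.00866) = 240.939644 u; Δm = 1.939044 u; E_B = 1806.2 MeV; E_B/A = 7.557 MeV
aluminium-27: Σm = 13(1.007276) + 14(1.00866) = 27.215828 u; Δm = 0.241418 u; E_B = 224.88 MeV; E_B/A = 8.329 MeV
aluminium-27 has the higher binding energy per nucleon, so it is the more tightly bound nucleus.

aluminium-27; 8.33 MeV/nucleon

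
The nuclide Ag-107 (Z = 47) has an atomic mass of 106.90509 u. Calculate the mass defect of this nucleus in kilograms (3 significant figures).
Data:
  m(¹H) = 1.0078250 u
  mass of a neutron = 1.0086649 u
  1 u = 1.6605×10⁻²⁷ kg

Total constituent mass: 47 × 1.0078250 + 60 × 1.0086649 = 107.8876690 u
Mass defect Δm = 107.8876690 − 106.90509 = 0.9825790 u
In SI units: 0.9825790 u × 1.6605×10⁻²⁷ kg/u = 1.6316e-27 kg

1.63e-27 kg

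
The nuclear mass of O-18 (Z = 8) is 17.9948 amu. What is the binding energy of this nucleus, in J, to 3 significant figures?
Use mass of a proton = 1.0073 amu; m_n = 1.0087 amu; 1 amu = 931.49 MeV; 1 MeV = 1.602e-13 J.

2.25e-11 J

Mass of separated nucleons = 8(1.0073) + 10(1.0087) = 8.0584 + 10.0870 = 18.1454 amu
Δm = 18.1454 − 17.9948 = 0.1506 amu
E_B = 0.1506 × 931.49 = 140.282 MeV
In joules: 140.282 MeV × 1.602e-13 J/MeV = 2.2473e-11 J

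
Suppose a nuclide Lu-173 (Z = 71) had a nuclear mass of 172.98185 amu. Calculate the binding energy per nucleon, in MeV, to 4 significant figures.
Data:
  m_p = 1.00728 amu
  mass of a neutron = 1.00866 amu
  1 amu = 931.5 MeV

7.637 MeV/nucleon

Σm = 71·m_p + 102·m_n = 71.51688 + 102.88332 = 174.40020 amu
Δm = 174.40020 − 172.98185 = 1.41835 amu
Binding energy = Δm·c² = 1.41835 × 931.5 MeV/amu = 1321.19 MeV
Per nucleon: 1321.19 / 173 = 7.637 MeV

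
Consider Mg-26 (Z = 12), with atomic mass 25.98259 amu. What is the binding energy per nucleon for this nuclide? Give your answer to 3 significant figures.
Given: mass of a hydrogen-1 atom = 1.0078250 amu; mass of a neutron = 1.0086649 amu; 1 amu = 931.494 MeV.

Σm = 12·m(¹H) + 14·m_n = 12.0939000 + 14.1213086 = 26.2152086 amu
The mass defect is 26.2152086 − 25.98259 = 0.2326186 amu.
Binding energy = Δm·c² = 0.2326186 × 931.494 MeV/amu = 216.683 MeV
BE/A = 216.683 MeV / 26 = 8.334 MeV/nucleon

8.33 MeV/nucleon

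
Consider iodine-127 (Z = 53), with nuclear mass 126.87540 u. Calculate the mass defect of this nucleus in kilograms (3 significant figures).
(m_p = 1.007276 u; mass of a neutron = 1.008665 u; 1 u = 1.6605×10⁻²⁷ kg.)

Total constituent mass: 53 × 1.007276 + 74 × 1.008665 = 128.026838 u
The mass defect is 128.026838 − 126.87540 = 1.151438 u.
In SI units: 1.151438 u × 1.6605×10⁻²⁷ kg/u = 1.9120e-27 kg

1.91e-27 kg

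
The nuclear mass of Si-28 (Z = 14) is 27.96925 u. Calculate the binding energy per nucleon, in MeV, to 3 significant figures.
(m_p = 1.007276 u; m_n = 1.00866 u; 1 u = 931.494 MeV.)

Mass of separated nucleons = 14(1.007276) + 14(1.00866) = 14.101864 + 14.12124 = 28.223104 u
Δm = 28.223104 − 27.96925 = 0.253854 u
Binding energy = Δm·c² = 0.253854 × 931.494 MeV/u = 236.463 MeV
BE/A = 236.463 MeV / 28 = 8.445 MeV/nucleon

8.45 MeV/nucleon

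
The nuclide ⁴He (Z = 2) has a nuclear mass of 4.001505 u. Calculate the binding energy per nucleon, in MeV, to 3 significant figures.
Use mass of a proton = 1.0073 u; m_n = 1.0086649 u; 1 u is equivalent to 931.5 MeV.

Σm = 2·m_p + 2·m_n = 2.0146 + 2.0173298 = 4.0319298 u
Δm = 4.0319298 − 4.001505 = 0.0304248 u
E_B = 0.0304248 × 931.5 = 28.3407 MeV
Dividing by A = 4 gives 7.085 MeV per nucleon.

7.09 MeV/nucleon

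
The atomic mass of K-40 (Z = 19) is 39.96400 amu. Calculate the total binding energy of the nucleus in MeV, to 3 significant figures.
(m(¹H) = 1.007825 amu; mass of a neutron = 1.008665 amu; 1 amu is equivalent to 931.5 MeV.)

342 MeV

The nucleus contains 19 protons and 40 − 19 = 21 neutrons.
Mass of separated nucleons = 19(1.007825) + 21(1.008665) = 19.148675 + 21.181965 = 40.330640 amu
The mass defect is 40.330640 − 39.96400 = 0.366640 amu.
E_B = 0.366640 × 931.5 = 341.525 MeV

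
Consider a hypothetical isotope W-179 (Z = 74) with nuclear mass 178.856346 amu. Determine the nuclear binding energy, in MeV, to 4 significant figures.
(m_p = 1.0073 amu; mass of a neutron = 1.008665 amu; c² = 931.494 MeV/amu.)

With 74 protons and 105 neutrons (A = 179):
Σm = 74·m_p + 105·m_n = 74.5402 + 105.909825 = 180.450025 amu
The mass defect is 180.450025 − 178.856346 = 1.593679 amu.
Converting to energy: 1.593679 amu × 931.494 MeV/amu = 1484.50 MeV

1485 MeV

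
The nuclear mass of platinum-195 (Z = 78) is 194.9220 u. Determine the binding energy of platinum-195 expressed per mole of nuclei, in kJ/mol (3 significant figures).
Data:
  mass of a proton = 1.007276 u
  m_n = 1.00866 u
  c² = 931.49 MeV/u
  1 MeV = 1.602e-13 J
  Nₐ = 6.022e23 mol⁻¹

1.49e+11 kJ/mol

With 78 protons and 117 neutrons (A = 195):
Σm = 78·m_p + 117·m_n = 78.567528 + 118.01322 = 196.580748 u
Mass defect Δm = 196.580748 − 194.9220 = 1.658748 u
E_B = 1.658748 × 931.49 = 1545.11 MeV
Per nucleus in joules: 1545.11 MeV × 1.602e-13 J/MeV = 2.4753e-10 J
Per mole: 2.4753e-10 J × 6.022e23 mol⁻¹ = 1.4906e+14 J/mol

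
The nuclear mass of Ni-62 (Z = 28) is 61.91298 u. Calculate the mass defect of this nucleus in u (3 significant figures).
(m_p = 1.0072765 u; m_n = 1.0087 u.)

0.587 u

The nucleus contains 28 protons and 62 − 28 = 34 neutrons.
Total constituent mass: 28 × 1.0072765 + 34 × 1.0087 = 62.4995420 u
Mass defect Δm = 62.4995420 − 61.91298 = 0.5865620 u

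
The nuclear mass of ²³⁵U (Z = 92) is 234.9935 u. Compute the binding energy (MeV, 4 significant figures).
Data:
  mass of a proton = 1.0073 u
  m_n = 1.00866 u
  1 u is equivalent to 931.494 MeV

The nucleus contains 92 protons and 235 − 92 = 143 neutrons.
Total constituent mass: 92 × 1.0073 + 143 × 1.00866 = 236.90998 u
The mass defect is 236.90998 − 234.9935 = 1.91648 u.
Converting to energy: 1.91648 u × 931.494 MeV/u = 1785.19 MeV

1785 MeV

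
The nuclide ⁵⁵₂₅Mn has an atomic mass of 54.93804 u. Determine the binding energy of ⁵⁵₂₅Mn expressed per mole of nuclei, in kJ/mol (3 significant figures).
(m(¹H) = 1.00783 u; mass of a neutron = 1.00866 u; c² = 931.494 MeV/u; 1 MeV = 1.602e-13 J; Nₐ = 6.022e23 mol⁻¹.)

The nucleus contains 25 protons and 55 − 25 = 30 neutrons.
Total constituent mass: 25 × 1.00783 + 30 × 1.00866 = 55.45555 u
The mass defect is 55.45555 − 54.93804 = 0.51751 u.
E_B = 0.51751 × 931.494 = 482.057 MeV
Per nucleus in joules: 482.057 MeV × 1.602e-13 J/MeV = 7.7226e-11 J
Per mole: 7.7226e-11 J × 6.022e23 mol⁻¹ = 4.6505e+13 J/mol

4.65e+10 kJ/mol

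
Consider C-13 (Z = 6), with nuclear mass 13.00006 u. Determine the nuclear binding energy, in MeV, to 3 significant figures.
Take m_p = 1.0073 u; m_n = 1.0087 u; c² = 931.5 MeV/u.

97.5 MeV

The nucleus contains 6 protons and 13 − 6 = 7 neutrons.
Total constituent mass: 6 × 1.0073 + 7 × 1.0087 = 13.1047 u
Δm = 13.1047 − 13.00006 = 0.10464 u
Binding energy = Δm·c² = 0.10464 × 931.5 MeV/u = 97.4722 MeV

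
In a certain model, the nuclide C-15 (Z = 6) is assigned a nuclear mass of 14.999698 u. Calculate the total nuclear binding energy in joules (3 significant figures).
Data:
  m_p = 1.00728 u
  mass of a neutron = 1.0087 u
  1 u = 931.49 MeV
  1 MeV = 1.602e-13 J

1.82e-11 J

Mass of separated nucleons = 6(1.00728) + 9(1.0087) = 6.04368 + 9.0783 = 15.12198 u
Mass defect Δm = 15.12198 − 14.999698 = 0.122282 u
Binding energy = Δm·c² = 0.122282 × 931.49 MeV/u = 113.904 MeV
In joules: 113.904 MeV × 1.602e-13 J/MeV = 1.8247e-11 J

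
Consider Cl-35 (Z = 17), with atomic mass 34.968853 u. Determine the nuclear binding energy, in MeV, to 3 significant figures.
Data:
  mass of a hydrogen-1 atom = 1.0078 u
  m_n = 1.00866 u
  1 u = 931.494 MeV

Mass of separated nucleons = 17(1.0078) + 18(1.00866) = 17.1326 + 18.15588 = 35.28848 u
Mass defect Δm = 35.28848 − 34.968853 = 0.319627 u
E_B = 0.319627 × 931.494 = 297.731 MeV

298 MeV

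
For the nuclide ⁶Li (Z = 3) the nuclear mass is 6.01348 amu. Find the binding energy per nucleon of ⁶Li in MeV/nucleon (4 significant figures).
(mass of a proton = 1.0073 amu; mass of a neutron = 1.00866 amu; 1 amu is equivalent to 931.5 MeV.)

5.341 MeV/nucleon

Σm = 3·m_p + 3·m_n = 3.0219 + 3.02598 = 6.04788 amu
The mass defect is 6.04788 − 6.01348 = 0.03440 amu.
Converting to energy: 0.03440 amu × 931.5 MeV/amu = 32.0436 MeV
Per nucleon: 32.0436 / 6 = 5.341 MeV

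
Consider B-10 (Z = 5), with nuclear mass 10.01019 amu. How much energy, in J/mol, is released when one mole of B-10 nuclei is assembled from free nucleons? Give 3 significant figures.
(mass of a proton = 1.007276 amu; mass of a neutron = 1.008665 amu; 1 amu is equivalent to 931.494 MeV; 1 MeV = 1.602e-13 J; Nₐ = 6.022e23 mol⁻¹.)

Total constituent mass: 5 × 1.007276 + 5 × 1.008665 = 10.079705 amu
The mass defect is 10.079705 − 10.01019 = 0.069515 amu.
E_B = 0.069515 × 931.494 = 64.7528 MeV
Per nucleus in joules: 64.7528 MeV × 1.602e-13 J/MeV = 1.0373e-11 J
Per mole: 1.0373e-11 J × 6.022e23 mol⁻¹ = 6.2466e+12 J/mol

6.25e+12 J/mol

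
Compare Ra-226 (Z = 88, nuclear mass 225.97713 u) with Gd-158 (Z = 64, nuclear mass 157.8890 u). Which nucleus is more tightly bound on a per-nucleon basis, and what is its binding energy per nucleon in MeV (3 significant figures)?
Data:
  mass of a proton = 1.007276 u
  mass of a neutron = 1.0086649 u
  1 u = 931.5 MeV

Ra-226: Σm = 88(1.007276) + 138(1.0086649) = 227.8360442 u; Δm = 1.8589142 u; E_B = 1731.6 MeV; E_B/A = 7.662 MeV
Gd-158: Σm = 64(1.007276) + 94(1.0086649) = 159.2801646 u; Δm = 1.3911646 u; E_B = 1295.9 MeV; E_B/A = 8.202 MeV
Gd-158 has the higher binding energy per nucleon, so it is the more tightly bound nucleus.

Gd-158; 8.20 MeV/nucleon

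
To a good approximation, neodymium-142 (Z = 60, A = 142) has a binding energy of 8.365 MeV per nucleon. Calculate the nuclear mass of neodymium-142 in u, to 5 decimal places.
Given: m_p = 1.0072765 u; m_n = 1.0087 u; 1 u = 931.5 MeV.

Total binding energy = 142 × 8.365 = 1187.830 MeV
Mass defect = 1187.830 MeV / (931.5 MeV/u) = 1.2751798 u
Constituent mass = 60(1.0072765) + 82(1.0087) = 143.1499900 u
Nuclear mass = 143.1499900 − 1.2751798 = 141.8748102 u ≈ 141.87481 u (to 5 decimal places)

141.87481 u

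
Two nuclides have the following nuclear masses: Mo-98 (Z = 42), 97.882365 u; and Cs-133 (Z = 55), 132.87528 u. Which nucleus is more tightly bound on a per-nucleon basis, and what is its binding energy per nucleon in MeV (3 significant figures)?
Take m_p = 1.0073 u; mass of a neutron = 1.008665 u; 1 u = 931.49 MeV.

Mo-98: Σm = 42(1.0073) + 56(1.008665) = 98.791840 u; Δm = 0.909475 u; E_B = 847.17 MeV; E_B/A = 8.6446 MeV
Cs-133: Σm = 55(1.0073) + 78(1.008665) = 134.077370 u; Δm = 1.202090 u; E_B = 1119.7 MeV; E_B/A = 8.419 MeV
Mo-98 has the higher binding energy per nucleon, so it is the more tightly bound nucleus.

Mo-98; 8.64 MeV/nucleon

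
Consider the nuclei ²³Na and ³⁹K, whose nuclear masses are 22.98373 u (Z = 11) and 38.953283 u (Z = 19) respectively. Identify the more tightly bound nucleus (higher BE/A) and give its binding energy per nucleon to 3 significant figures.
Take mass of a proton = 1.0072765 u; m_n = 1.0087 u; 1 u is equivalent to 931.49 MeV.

³⁹K; 8.57 MeV/nucleon

²³Na: Σm = 11(1.0072765) + 12(1.0087) = 23.1844415 u; Δm = 0.2007115 u; E_B = 186.96 MeV; E_B/A = 8.129 MeV
³⁹K: Σm = 19(1.0072765) + 20(1.0087) = 39.3122535 u; Δm = 0.3589705 u; E_B = 334.38 MeV; E_B/A = 8.574 MeV
³⁹K has the higher binding energy per nucleon, so it is the more tightly bound nucleus.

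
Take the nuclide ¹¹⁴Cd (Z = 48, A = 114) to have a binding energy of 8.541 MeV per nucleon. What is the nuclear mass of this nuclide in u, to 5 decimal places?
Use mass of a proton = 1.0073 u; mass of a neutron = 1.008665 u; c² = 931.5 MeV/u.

Total binding energy = 114 × 8.541 = 973.674 MeV
Mass defect = 973.674 MeV / (931.5 MeV/u) = 1.0452754 u
Constituent mass = 48(1.0073) + 66(1.008665) = 114.922290 u
Nuclear mass = 114.922290 − 1.0452754 = 113.8770146 u ≈ 113.87701 u (to 5 decimal places)

113.87701 u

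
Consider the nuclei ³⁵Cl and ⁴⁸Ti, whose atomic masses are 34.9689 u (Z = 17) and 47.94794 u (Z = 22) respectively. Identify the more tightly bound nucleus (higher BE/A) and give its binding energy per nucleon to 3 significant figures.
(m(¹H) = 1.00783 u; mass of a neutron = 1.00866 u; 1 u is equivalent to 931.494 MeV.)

³⁵Cl: Σm = 17(1.00783) + 18(1.00866) = 35.28899 u; Δm = 0.32009 u; E_B = 298.16 MeV; E_B/A = 8.519 MeV
⁴⁸Ti: Σm = 22(1.00783) + 26(1.00866) = 48.39742 u; Δm = 0.44948 u; E_B = 418.69 MeV; E_B/A = 8.723 MeV
⁴⁸Ti has the higher binding energy per nucleon, so it is the more tightly bound nucleus.

⁴⁸Ti; 8.72 MeV/nucleon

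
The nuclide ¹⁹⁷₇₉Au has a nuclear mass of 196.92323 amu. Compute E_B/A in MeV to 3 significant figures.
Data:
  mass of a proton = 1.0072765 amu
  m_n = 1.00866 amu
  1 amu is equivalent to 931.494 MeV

Total constituent mass: 79 × 1.0072765 + 118 × 1.00866 = 198.5967235 amu
The mass defect is 198.5967235 − 196.92323 = 1.6734935 amu.
Converting to energy: 1.6734935 amu × 931.494 MeV/amu = 1558.85 MeV
BE/A = 1558.85 MeV / 197 = 7.913 MeV/nucleon

7.91 MeV/nucleon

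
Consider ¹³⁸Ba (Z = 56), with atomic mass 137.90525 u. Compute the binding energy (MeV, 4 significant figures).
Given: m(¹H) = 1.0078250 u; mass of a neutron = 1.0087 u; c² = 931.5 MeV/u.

Z = 56, so N = A − Z = 138 − 56 = 82.
Total constituent mass: 56 × 1.0078250 + 82 × 1.0087 = 139.1516000 u
Mass defect Δm = 139.1516000 − 137.90525 = 1.2463500 u
Converting to energy: 1.2463500 u × 931.5 MeV/u = 1160.98 MeV

1161 MeV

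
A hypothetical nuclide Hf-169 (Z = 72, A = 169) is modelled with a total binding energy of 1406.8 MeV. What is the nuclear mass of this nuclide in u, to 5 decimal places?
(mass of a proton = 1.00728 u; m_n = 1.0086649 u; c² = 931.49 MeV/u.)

Mass defect = 1406.8 MeV / (931.49 MeV/u) = 1.5102685 u
Constituent mass = 72(1.00728) + 97(1.0086649) = 170.3646553 u
Nuclear mass = 170.3646553 − 1.5102685 = 168.8543868 u ≈ 168.85439 u (to 5 decimal places)

168.85439 u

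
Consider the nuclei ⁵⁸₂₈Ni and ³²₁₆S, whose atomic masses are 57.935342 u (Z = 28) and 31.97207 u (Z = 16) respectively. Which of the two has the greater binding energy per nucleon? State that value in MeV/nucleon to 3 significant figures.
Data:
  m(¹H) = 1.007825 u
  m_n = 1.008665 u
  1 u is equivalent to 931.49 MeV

⁵⁸₂₈Ni; 8.73 MeV/nucleon

⁵⁸₂₈Ni: Σm = 28(1.007825) + 30(1.008665) = 58.479050 u; Δm = 0.543708 u; E_B = 506.46 MeV; E_B/A = 8.732 MeV
³²₁₆S: Σm = 16(1.007825) + 16(1.008665) = 32.263840 u; Δm = 0.291770 u; E_B = 271.78 MeV; E_B/A = 8.493 MeV
⁵⁸₂₈Ni has the higher binding energy per nucleon, so it is the more tightly bound nucleus.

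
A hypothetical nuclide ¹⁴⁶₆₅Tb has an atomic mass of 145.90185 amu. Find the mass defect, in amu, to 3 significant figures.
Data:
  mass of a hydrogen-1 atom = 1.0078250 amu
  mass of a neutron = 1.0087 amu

1.31 amu

Z = 65, so N = A − Z = 146 − 65 = 81.
Σm = 65·m(¹H) + 81·m_n = 65.5086250 + 81.7047 = 147.2133250 amu
The mass defect is 147.2133250 − 145.90185 = 1.3114750 amu.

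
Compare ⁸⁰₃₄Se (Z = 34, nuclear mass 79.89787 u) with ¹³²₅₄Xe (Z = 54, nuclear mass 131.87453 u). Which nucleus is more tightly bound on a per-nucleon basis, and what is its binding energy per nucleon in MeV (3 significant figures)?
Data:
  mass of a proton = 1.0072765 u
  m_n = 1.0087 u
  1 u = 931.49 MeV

⁸⁰₃₄Se; 8.73 MeV/nucleon

⁸⁰₃₄Se: Σm = 34(1.0072765) + 46(1.0087) = 80.6476010 u; Δm = 0.7497310 u; E_B = 698.37 MeV; E_B/A = 8.730 MeV
¹³²₅₄Xe: Σm = 54(1.0072765) + 78(1.0087) = 133.0715310 u; Δm = 1.1970010 u; E_B = 1115.0 MeV; E_B/A = 8.447 MeV
⁸⁰₃₄Se has the higher binding energy per nucleon, so it is the more tightly bound nucleus.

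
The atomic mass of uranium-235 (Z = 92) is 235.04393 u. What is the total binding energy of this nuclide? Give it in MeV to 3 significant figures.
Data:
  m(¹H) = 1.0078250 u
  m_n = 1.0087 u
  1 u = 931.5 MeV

Σm = 92·m(¹H) + 143·m_n = 92.7199000 + 144.2441 = 236.9640000 u
Δm = 236.9640000 − 235.04393 = 1.9200700 u
Converting to energy: 1.9200700 u × 931.5 MeV/u = 1788.55 MeV

1790 MeV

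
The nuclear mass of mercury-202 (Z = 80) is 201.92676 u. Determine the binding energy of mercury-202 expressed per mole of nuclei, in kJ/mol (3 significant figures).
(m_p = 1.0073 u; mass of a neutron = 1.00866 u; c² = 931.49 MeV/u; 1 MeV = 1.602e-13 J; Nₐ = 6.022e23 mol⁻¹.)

1.54e+11 kJ/mol

The nucleus contains 80 protons and 202 − 80 = 122 neutrons.
Total constituent mass: 80 × 1.0073 + 122 × 1.00866 = 203.64052 u
Δm = 203.64052 − 201.92676 = 1.71376 u
Binding energy = Δm·c² = 1.71376 × 931.49 MeV/u = 1596.35 MeV
Per nucleus in joules: 1596.35 MeV × 1.602e-13 J/MeV = 2.5574e-10 J
Per mole: 2.5574e-10 J × 6.022e23 mol⁻¹ = 1.5401e+14 J/mol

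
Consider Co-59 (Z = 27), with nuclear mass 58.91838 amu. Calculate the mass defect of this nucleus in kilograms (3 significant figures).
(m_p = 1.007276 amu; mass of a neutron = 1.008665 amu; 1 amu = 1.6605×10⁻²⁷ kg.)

9.22e-28 kg

Total constituent mass: 27 × 1.007276 + 32 × 1.008665 = 59.473732 amu
Δm = 59.473732 − 58.91838 = 0.555352 amu
In SI units: 0.555352 amu × 1.6605×10⁻²⁷ kg/amu = 9.2216e-28 kg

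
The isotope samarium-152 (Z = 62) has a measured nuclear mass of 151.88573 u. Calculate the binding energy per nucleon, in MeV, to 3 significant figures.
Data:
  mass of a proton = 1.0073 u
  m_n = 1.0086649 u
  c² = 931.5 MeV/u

8.25 MeV/nucleon

Mass of separated nucleons = 62(1.0073) + 90(1.0086649) = 62.4526 + 90.7798410 = 153.2324410 u
Δm = 153.2324410 − 151.88573 = 1.3467110 u
Binding energy = Δm·c² = 1.3467110 × 931.5 MeV/u = 1254.46 MeV
Dividing by A = 152 gives 8.253 MeV per nucleon.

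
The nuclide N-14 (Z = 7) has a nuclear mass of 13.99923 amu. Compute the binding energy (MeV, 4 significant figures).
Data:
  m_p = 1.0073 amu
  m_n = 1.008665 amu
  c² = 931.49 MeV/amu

Total constituent mass: 7 × 1.0073 + 7 × 1.008665 = 14.111755 amu
The mass defect is 14.111755 − 13.99923 = 0.112525 amu.
Converting to energy: 0.112525 amu × 931.49 MeV/amu = 104.816 MeV

104.8 MeV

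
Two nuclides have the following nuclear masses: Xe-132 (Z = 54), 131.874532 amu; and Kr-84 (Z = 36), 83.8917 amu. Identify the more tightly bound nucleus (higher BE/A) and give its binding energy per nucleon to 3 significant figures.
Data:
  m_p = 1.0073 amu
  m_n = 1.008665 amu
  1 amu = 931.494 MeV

Xe-132: Σm = 54(1.0073) + 78(1.008665) = 133.070070 amu; Δm = 1.195538 amu; E_B = 1113.64 MeV; E_B/A = 8.437 MeV
Kr-84: Σm = 36(1.0073) + 48(1.008665) = 84.678720 amu; Δm = 0.787020 amu; E_B = 733.10 MeV; E_B/A = 8.727 MeV
Kr-84 has the higher binding energy per nucleon, so it is the more tightly bound nucleus.

Kr-84; 8.73 MeV/nucleon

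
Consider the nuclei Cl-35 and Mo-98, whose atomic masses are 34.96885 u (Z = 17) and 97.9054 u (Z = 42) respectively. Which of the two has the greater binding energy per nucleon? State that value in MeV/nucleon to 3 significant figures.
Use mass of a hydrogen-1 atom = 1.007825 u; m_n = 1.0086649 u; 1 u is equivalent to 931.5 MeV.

Mo-98; 8.64 MeV/nucleon

Cl-35: Σm = 17(1.007825) + 18(1.0086649) = 35.2889932 u; Δm = 0.3201432 u; E_B = 298.21 MeV; E_B/A = 8.520 MeV
Mo-98: Σm = 42(1.007825) + 56(1.0086649) = 98.8138844 u; Δm = 0.9084844 u; E_B = 846.25 MeV; E_B/A = 8.635 MeV
Mo-98 has the higher binding energy per nucleon, so it is the more tightly bound nucleus.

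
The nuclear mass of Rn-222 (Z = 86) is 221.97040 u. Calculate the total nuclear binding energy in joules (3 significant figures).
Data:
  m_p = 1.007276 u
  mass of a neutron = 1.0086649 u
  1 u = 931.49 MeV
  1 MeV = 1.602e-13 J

The nucleus contains 86 protons and 222 − 86 = 136 neutrons.
Total constituent mass: 86 × 1.007276 + 136 × 1.0086649 = 223.8041624 u
The mass defect is 223.8041624 − 221.97040 = 1.8337624 u.
E_B = 1.8337624 × 931.49 = 1708.13 MeV
In joules: 1708.13 MeV × 1.602e-13 J/MeV = 2.7364e-10 J

2.74e-10 J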